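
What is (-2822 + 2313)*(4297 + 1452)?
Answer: -2926241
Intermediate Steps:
(-2822 + 2313)*(4297 + 1452) = -509*5749 = -2926241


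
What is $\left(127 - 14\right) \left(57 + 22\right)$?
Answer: $8927$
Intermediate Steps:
$\left(127 - 14\right) \left(57 + 22\right) = 113 \cdot 79 = 8927$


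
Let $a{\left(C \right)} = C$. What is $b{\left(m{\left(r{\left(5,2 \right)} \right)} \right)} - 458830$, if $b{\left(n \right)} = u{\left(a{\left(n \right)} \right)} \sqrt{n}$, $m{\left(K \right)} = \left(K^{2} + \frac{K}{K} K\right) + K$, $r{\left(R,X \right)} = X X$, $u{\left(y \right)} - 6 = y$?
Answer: $-458830 + 60 \sqrt{6} \approx -4.5868 \cdot 10^{5}$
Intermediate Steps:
$u{\left(y \right)} = 6 + y$
$r{\left(R,X \right)} = X^{2}$
$m{\left(K \right)} = K^{2} + 2 K$ ($m{\left(K \right)} = \left(K^{2} + 1 K\right) + K = \left(K^{2} + K\right) + K = \left(K + K^{2}\right) + K = K^{2} + 2 K$)
$b{\left(n \right)} = \sqrt{n} \left(6 + n\right)$ ($b{\left(n \right)} = \left(6 + n\right) \sqrt{n} = \sqrt{n} \left(6 + n\right)$)
$b{\left(m{\left(r{\left(5,2 \right)} \right)} \right)} - 458830 = \sqrt{2^{2} \left(2 + 2^{2}\right)} \left(6 + 2^{2} \left(2 + 2^{2}\right)\right) - 458830 = \sqrt{4 \left(2 + 4\right)} \left(6 + 4 \left(2 + 4\right)\right) - 458830 = \sqrt{4 \cdot 6} \left(6 + 4 \cdot 6\right) - 458830 = \sqrt{24} \left(6 + 24\right) - 458830 = 2 \sqrt{6} \cdot 30 - 458830 = 60 \sqrt{6} - 458830 = -458830 + 60 \sqrt{6}$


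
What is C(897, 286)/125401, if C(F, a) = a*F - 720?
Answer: 255822/125401 ≈ 2.0400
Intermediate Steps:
C(F, a) = -720 + F*a (C(F, a) = F*a - 720 = -720 + F*a)
C(897, 286)/125401 = (-720 + 897*286)/125401 = (-720 + 256542)*(1/125401) = 255822*(1/125401) = 255822/125401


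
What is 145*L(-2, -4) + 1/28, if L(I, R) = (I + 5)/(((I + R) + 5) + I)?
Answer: -4059/28 ≈ -144.96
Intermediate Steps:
L(I, R) = (5 + I)/(5 + R + 2*I) (L(I, R) = (5 + I)/((5 + I + R) + I) = (5 + I)/(5 + R + 2*I))
145*L(-2, -4) + 1/28 = 145*((5 - 2)/(5 - 4 + 2*(-2))) + 1/28 = 145*(3/(5 - 4 - 4)) + 1/28 = 145*(3/(-3)) + 1/28 = 145*(-⅓*3) + 1/28 = 145*(-1) + 1/28 = -145 + 1/28 = -4059/28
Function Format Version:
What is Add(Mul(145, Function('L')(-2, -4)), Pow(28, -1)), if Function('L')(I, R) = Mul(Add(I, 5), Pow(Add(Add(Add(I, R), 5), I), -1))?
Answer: Rational(-4059, 28) ≈ -144.96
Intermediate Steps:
Function('L')(I, R) = Mul(Pow(Add(5, R, Mul(2, I)), -1), Add(5, I)) (Function('L')(I, R) = Mul(Add(5, I), Pow(Add(Add(5, I, R), I), -1)) = Mul(Add(5, I), Pow(Add(5, R, Mul(2, I)), -1)) = Mul(Pow(Add(5, R, Mul(2, I)), -1), Add(5, I)))
Add(Mul(145, Function('L')(-2, -4)), Pow(28, -1)) = Add(Mul(145, Mul(Pow(Add(5, -4, Mul(2, -2)), -1), Add(5, -2))), Pow(28, -1)) = Add(Mul(145, Mul(Pow(Add(5, -4, -4), -1), 3)), Rational(1, 28)) = Add(Mul(145, Mul(Pow(-3, -1), 3)), Rational(1, 28)) = Add(Mul(145, Mul(Rational(-1, 3), 3)), Rational(1, 28)) = Add(Mul(145, -1), Rational(1, 28)) = Add(-145, Rational(1, 28)) = Rational(-4059, 28)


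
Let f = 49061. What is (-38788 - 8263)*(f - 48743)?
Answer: -14962218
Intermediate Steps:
(-38788 - 8263)*(f - 48743) = (-38788 - 8263)*(49061 - 48743) = -47051*318 = -14962218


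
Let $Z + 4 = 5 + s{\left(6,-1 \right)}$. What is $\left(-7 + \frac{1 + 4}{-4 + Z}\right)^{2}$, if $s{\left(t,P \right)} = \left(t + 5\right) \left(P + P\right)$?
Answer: $\frac{1296}{25} \approx 51.84$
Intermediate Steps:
$s{\left(t,P \right)} = 2 P \left(5 + t\right)$ ($s{\left(t,P \right)} = \left(5 + t\right) 2 P = 2 P \left(5 + t\right)$)
$Z = -21$ ($Z = -4 + \left(5 + 2 \left(-1\right) \left(5 + 6\right)\right) = -4 + \left(5 + 2 \left(-1\right) 11\right) = -4 + \left(5 - 22\right) = -4 - 17 = -21$)
$\left(-7 + \frac{1 + 4}{-4 + Z}\right)^{2} = \left(-7 + \frac{1 + 4}{-4 - 21}\right)^{2} = \left(-7 + \frac{5}{-25}\right)^{2} = \left(-7 + 5 \left(- \frac{1}{25}\right)\right)^{2} = \left(-7 - \frac{1}{5}\right)^{2} = \left(- \frac{36}{5}\right)^{2} = \frac{1296}{25}$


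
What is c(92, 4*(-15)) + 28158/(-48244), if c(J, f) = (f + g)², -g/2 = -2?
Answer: 75632513/24122 ≈ 3135.4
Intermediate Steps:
g = 4 (g = -2*(-2) = 4)
c(J, f) = (4 + f)² (c(J, f) = (f + 4)² = (4 + f)²)
c(92, 4*(-15)) + 28158/(-48244) = (4 + 4*(-15))² + 28158/(-48244) = (4 - 60)² + 28158*(-1/48244) = (-56)² - 14079/24122 = 3136 - 14079/24122 = 75632513/24122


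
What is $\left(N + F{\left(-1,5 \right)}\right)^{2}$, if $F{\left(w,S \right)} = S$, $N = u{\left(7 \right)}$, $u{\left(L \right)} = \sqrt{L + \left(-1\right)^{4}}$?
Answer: $33 + 20 \sqrt{2} \approx 61.284$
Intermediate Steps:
$u{\left(L \right)} = \sqrt{1 + L}$ ($u{\left(L \right)} = \sqrt{L + 1} = \sqrt{1 + L}$)
$N = 2 \sqrt{2}$ ($N = \sqrt{1 + 7} = \sqrt{8} = 2 \sqrt{2} \approx 2.8284$)
$\left(N + F{\left(-1,5 \right)}\right)^{2} = \left(2 \sqrt{2} + 5\right)^{2} = \left(5 + 2 \sqrt{2}\right)^{2}$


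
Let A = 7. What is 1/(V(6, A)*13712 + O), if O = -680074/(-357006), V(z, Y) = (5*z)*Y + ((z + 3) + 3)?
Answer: 178503/543374896229 ≈ 3.2851e-7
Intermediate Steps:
V(z, Y) = 6 + z + 5*Y*z (V(z, Y) = 5*Y*z + ((3 + z) + 3) = 5*Y*z + (6 + z) = 6 + z + 5*Y*z)
O = 340037/178503 (O = -680074*(-1/357006) = 340037/178503 ≈ 1.9049)
1/(V(6, A)*13712 + O) = 1/((6 + 6 + 5*7*6)*13712 + 340037/178503) = 1/((6 + 6 + 210)*13712 + 340037/178503) = 1/(222*13712 + 340037/178503) = 1/(3044064 + 340037/178503) = 1/(543374896229/178503) = 178503/543374896229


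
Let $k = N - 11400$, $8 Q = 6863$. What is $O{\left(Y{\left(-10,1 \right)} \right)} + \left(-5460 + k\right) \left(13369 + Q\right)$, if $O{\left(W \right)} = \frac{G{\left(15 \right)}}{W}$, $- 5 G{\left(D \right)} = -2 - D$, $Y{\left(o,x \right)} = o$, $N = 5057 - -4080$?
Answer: $- \frac{21974831193}{200} \approx -1.0987 \cdot 10^{8}$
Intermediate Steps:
$Q = \frac{6863}{8}$ ($Q = \frac{1}{8} \cdot 6863 = \frac{6863}{8} \approx 857.88$)
$N = 9137$ ($N = 5057 + 4080 = 9137$)
$G{\left(D \right)} = \frac{2}{5} + \frac{D}{5}$ ($G{\left(D \right)} = - \frac{-2 - D}{5} = \frac{2}{5} + \frac{D}{5}$)
$k = -2263$ ($k = 9137 - 11400 = -2263$)
$O{\left(W \right)} = \frac{17}{5 W}$ ($O{\left(W \right)} = \frac{\frac{2}{5} + \frac{1}{5} \cdot 15}{W} = \frac{\frac{2}{5} + 3}{W} = \frac{17}{5 W}$)
$O{\left(Y{\left(-10,1 \right)} \right)} + \left(-5460 + k\right) \left(13369 + Q\right) = \frac{17}{5 \left(-10\right)} + \left(-5460 - 2263\right) \left(13369 + \frac{6863}{8}\right) = \frac{17}{5} \left(- \frac{1}{10}\right) - \frac{878993245}{8} = - \frac{17}{50} - \frac{878993245}{8} = - \frac{21974831193}{200}$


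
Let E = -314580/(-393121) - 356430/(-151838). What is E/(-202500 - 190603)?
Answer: -93942658035/11732297878586497 ≈ -8.0072e-6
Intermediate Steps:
E = 93942658035/29845353199 (E = -314580*(-1/393121) - 356430*(-1/151838) = 314580/393121 + 178215/75919 = 93942658035/29845353199 ≈ 3.1476)
E/(-202500 - 190603) = 93942658035/(29845353199*(-202500 - 190603)) = (93942658035/29845353199)/(-393103) = (93942658035/29845353199)*(-1/393103) = -93942658035/11732297878586497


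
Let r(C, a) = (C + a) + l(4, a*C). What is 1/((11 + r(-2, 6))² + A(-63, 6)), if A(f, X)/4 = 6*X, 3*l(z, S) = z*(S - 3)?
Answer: 1/169 ≈ 0.0059172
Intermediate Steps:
l(z, S) = z*(-3 + S)/3 (l(z, S) = (z*(S - 3))/3 = (z*(-3 + S))/3 = z*(-3 + S)/3)
A(f, X) = 24*X (A(f, X) = 4*(6*X) = 24*X)
r(C, a) = -4 + C + a + 4*C*a/3 (r(C, a) = (C + a) + (⅓)*4*(-3 + a*C) = (C + a) + (⅓)*4*(-3 + C*a) = (C + a) + (-4 + 4*C*a/3) = -4 + C + a + 4*C*a/3)
1/((11 + r(-2, 6))² + A(-63, 6)) = 1/((11 + (-4 - 2 + 6 + (4/3)*(-2)*6))² + 24*6) = 1/((11 + (-4 - 2 + 6 - 16))² + 144) = 1/((11 - 16)² + 144) = 1/((-5)² + 144) = 1/(25 + 144) = 1/169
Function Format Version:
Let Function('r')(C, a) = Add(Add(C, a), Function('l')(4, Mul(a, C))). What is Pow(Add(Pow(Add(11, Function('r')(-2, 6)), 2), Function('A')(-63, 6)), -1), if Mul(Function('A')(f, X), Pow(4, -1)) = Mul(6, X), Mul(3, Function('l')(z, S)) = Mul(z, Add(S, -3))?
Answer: Rational(1, 169) ≈ 0.0059172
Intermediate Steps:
Function('l')(z, S) = Mul(Rational(1, 3), z, Add(-3, S)) (Function('l')(z, S) = Mul(Rational(1, 3), Mul(z, Add(S, -3))) = Mul(Rational(1, 3), Mul(z, Add(-3, S))) = Mul(Rational(1, 3), z, Add(-3, S)))
Function('A')(f, X) = Mul(24, X) (Function('A')(f, X) = Mul(4, Mul(6, X)) = Mul(24, X))
Function('r')(C, a) = Add(-4, C, a, Mul(Rational(4, 3), C, a)) (Function('r')(C, a) = Add(Add(C, a), Mul(Rational(1, 3), 4, Add(-3, Mul(a, C)))) = Add(Add(C, a), Mul(Rational(1, 3), 4, Add(-3, Mul(C, a)))) = Add(Add(C, a), Add(-4, Mul(Rational(4, 3), C, a))) = Add(-4, C, a, Mul(Rational(4, 3), C, a)))
Pow(Add(Pow(Add(11, Function('r')(-2, 6)), 2), Function('A')(-63, 6)), -1) = Pow(Add(Pow(Add(11, Add(-4, -2, 6, Mul(Rational(4, 3), -2, 6))), 2), Mul(24, 6)), -1) = Pow(Add(Pow(Add(11, Add(-4, -2, 6, -16)), 2), 144), -1) = Pow(Add(Pow(Add(11, -16), 2), 144), -1) = Pow(Add(Pow(-5, 2), 144), -1) = Pow(Add(25, 144), -1) = Pow(169, -1) = Rational(1, 169)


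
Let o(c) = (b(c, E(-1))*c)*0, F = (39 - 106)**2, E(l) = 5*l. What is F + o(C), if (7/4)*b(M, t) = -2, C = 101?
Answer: 4489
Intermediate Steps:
b(M, t) = -8/7 (b(M, t) = (4/7)*(-2) = -8/7)
F = 4489 (F = (-67)**2 = 4489)
o(c) = 0 (o(c) = -8*c/7*0 = 0)
F + o(C) = 4489 + 0 = 4489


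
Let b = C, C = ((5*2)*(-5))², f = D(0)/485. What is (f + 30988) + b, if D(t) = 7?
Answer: 16241687/485 ≈ 33488.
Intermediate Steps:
f = 7/485 ≈ 0.014433
C = 2500 (C = (10*(-5))² = (-50)² = 2500)
b = 2500
(f + 30988) + b = (7/485 + 30988) + 2500 = 15029187/485 + 2500 = 16241687/485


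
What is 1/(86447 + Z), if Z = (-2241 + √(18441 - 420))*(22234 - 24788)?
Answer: 5809961/33638097352285 + 2554*√18021/33638097352285 ≈ 1.8291e-7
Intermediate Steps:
Z = 5723514 - 2554*√18021 (Z = (-2241 + √18021)*(-2554) = 5723514 - 2554*√18021 ≈ 5.3807e+6)
1/(86447 + Z) = 1/(86447 + (5723514 - 2554*√18021)) = 1/(5809961 - 2554*√18021)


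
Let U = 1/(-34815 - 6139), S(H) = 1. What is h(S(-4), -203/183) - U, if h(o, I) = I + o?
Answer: -818897/7494582 ≈ -0.10927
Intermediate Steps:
U = -1/40954 (U = 1/(-40954) = -1/40954 ≈ -2.4418e-5)
h(S(-4), -203/183) - U = (-203/183 + 1) - 1*(-1/40954) = (-203*1/183 + 1) + 1/40954 = (-203/183 + 1) + 1/40954 = -20/183 + 1/40954 = -818897/7494582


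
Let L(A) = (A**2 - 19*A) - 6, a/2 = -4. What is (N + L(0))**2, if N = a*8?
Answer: 4900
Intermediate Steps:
a = -8 (a = 2*(-4) = -8)
N = -64 (N = -8*8 = -64)
L(A) = -6 + A**2 - 19*A
(N + L(0))**2 = (-64 + (-6 + 0**2 - 19*0))**2 = (-64 + (-6 + 0 + 0))**2 = (-64 - 6)**2 = (-70)**2 = 4900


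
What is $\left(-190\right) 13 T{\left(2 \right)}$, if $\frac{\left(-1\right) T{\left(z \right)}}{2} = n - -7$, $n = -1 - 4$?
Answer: $9880$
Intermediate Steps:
$n = -5$ ($n = -1 - 4 = -5$)
$T{\left(z \right)} = -4$ ($T{\left(z \right)} = - 2 \left(-5 - -7\right) = - 2 \left(-5 + 7\right) = \left(-2\right) 2 = -4$)
$\left(-190\right) 13 T{\left(2 \right)} = \left(-190\right) 13 \left(-4\right) = \left(-2470\right) \left(-4\right) = 9880$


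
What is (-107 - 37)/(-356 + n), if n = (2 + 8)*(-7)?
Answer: 24/71 ≈ 0.33803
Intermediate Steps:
n = -70 (n = 10*(-7) = -70)
(-107 - 37)/(-356 + n) = (-107 - 37)/(-356 - 70) = -144/(-426) = -144*(-1/426) = 24/71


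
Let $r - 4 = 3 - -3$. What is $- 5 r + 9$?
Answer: $-41$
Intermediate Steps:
$r = 10$ ($r = 4 + \left(3 - -3\right) = 4 + \left(3 + 3\right) = 4 + 6 = 10$)
$- 5 r + 9 = \left(-5\right) 10 + 9 = -50 + 9 = -41$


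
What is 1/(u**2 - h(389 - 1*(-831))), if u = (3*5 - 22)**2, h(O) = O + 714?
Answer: 1/467 ≈ 0.0021413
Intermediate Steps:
h(O) = 714 + O
u = 49 (u = (15 - 22)**2 = (-7)**2 = 49)
1/(u**2 - h(389 - 1*(-831))) = 1/(49**2 - (714 + (389 - 1*(-831)))) = 1/(2401 - (714 + (389 + 831))) = 1/(2401 - (714 + 1220)) = 1/(2401 - 1*1934) = 1/(2401 - 1934) = 1/467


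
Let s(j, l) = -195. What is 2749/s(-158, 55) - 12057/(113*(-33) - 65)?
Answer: -8078591/739830 ≈ -10.920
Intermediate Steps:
2749/s(-158, 55) - 12057/(113*(-33) - 65) = 2749/(-195) - 12057/(113*(-33) - 65) = 2749*(-1/195) - 12057/(-3729 - 65) = -2749/195 - 12057/(-3794) = -2749/195 - 12057*(-1/3794) = -2749/195 + 12057/3794 = -8078591/739830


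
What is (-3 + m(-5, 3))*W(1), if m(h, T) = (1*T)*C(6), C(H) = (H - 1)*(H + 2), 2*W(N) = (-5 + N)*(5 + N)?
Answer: -1404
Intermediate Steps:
W(N) = (-5 + N)*(5 + N)/2 (W(N) = ((-5 + N)*(5 + N))/2 = (-5 + N)*(5 + N)/2)
C(H) = (-1 + H)*(2 + H)
m(h, T) = 40*T (m(h, T) = (1*T)*(-2 + 6 + 6²) = T*(-2 + 6 + 36) = T*40 = 40*T)
(-3 + m(-5, 3))*W(1) = (-3 + 40*3)*(-25/2 + (½)*1²) = (-3 + 120)*(-25/2 + (½)*1) = 117*(-25/2 + ½) = 117*(-12) = -1404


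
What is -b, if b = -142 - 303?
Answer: 445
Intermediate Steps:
b = -445
-b = -1*(-445) = 445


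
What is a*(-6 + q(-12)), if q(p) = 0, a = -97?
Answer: 582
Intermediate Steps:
a*(-6 + q(-12)) = -97*(-6 + 0) = -97*(-6) = 582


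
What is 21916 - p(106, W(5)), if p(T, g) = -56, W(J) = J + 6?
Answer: 21972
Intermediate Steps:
W(J) = 6 + J
21916 - p(106, W(5)) = 21916 - 1*(-56) = 21916 + 56 = 21972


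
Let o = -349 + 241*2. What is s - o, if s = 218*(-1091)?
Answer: -237971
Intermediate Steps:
o = 133 (o = -349 + 482 = 133)
s = -237838
s - o = -237838 - 1*133 = -237838 - 133 = -237971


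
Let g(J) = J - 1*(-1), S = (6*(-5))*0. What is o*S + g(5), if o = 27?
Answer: 6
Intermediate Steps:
S = 0 (S = -30*0 = 0)
g(J) = 1 + J (g(J) = J + 1 = 1 + J)
o*S + g(5) = 27*0 + (1 + 5) = 0 + 6 = 6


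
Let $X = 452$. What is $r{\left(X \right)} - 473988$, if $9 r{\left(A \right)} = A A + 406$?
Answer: $- \frac{4061182}{9} \approx -4.5124 \cdot 10^{5}$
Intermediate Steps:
$r{\left(A \right)} = \frac{406}{9} + \frac{A^{2}}{9}$ ($r{\left(A \right)} = \frac{A A + 406}{9} = \frac{A^{2} + 406}{9} = \frac{406 + A^{2}}{9} = \frac{406}{9} + \frac{A^{2}}{9}$)
$r{\left(X \right)} - 473988 = \left(\frac{406}{9} + \frac{452^{2}}{9}\right) - 473988 = \left(\frac{406}{9} + \frac{1}{9} \cdot 204304\right) - 473988 = \left(\frac{406}{9} + \frac{204304}{9}\right) - 473988 = \frac{204710}{9} - 473988 = - \frac{4061182}{9}$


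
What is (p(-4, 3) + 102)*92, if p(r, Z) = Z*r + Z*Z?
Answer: 9108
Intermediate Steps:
p(r, Z) = Z² + Z*r (p(r, Z) = Z*r + Z² = Z² + Z*r)
(p(-4, 3) + 102)*92 = (3*(3 - 4) + 102)*92 = (3*(-1) + 102)*92 = (-3 + 102)*92 = 99*92 = 9108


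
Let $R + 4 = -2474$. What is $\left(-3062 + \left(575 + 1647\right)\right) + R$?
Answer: $-3318$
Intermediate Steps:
$R = -2478$ ($R = -4 - 2474 = -2478$)
$\left(-3062 + \left(575 + 1647\right)\right) + R = \left(-3062 + \left(575 + 1647\right)\right) - 2478 = \left(-3062 + 2222\right) - 2478 = -840 - 2478 = -3318$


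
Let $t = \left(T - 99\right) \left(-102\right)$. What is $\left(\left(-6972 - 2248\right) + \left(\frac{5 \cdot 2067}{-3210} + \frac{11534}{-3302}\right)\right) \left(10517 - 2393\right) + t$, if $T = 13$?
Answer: $- \frac{13240272851730}{176657} \approx -7.4949 \cdot 10^{7}$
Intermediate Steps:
$t = 8772$ ($t = \left(13 - 99\right) \left(-102\right) = \left(-86\right) \left(-102\right) = 8772$)
$\left(\left(-6972 - 2248\right) + \left(\frac{5 \cdot 2067}{-3210} + \frac{11534}{-3302}\right)\right) \left(10517 - 2393\right) + t = \left(\left(-6972 - 2248\right) + \left(\frac{5 \cdot 2067}{-3210} + \frac{11534}{-3302}\right)\right) \left(10517 - 2393\right) + 8772 = \left(\left(-6972 - 2248\right) + \left(10335 \left(- \frac{1}{3210}\right) + 11534 \left(- \frac{1}{3302}\right)\right)\right) 8124 + 8772 = \left(-9220 - \frac{2371677}{353314}\right) 8124 + 8772 = \left(- \frac{3259926757}{353314}\right) 8124 + 8772 = - \frac{13241822486934}{176657} + 8772 = - \frac{13240272851730}{176657}$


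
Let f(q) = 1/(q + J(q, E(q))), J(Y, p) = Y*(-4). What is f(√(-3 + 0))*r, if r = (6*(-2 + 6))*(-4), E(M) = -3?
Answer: -32*I*√3/3 ≈ -18.475*I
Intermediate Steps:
J(Y, p) = -4*Y
r = -96 (r = (6*4)*(-4) = 24*(-4) = -96)
f(q) = -1/(3*q) (f(q) = 1/(q - 4*q) = 1/(-3*q) = -1/(3*q))
f(√(-3 + 0))*r = -1/(3*√(-3 + 0))*(-96) = -(-I*√3/3)/3*(-96) = -(-1)*I*√3/9*(-96) = (I*√3/9)*(-96) = -32*I*√3/3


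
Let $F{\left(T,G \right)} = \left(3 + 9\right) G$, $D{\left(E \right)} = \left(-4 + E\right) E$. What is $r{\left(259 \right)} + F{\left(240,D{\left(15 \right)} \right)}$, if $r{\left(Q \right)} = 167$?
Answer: $2147$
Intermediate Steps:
$D{\left(E \right)} = E \left(-4 + E\right)$
$F{\left(T,G \right)} = 12 G$
$r{\left(259 \right)} + F{\left(240,D{\left(15 \right)} \right)} = 167 + 12 \cdot 15 \left(-4 + 15\right) = 167 + 12 \cdot 15 \cdot 11 = 167 + 12 \cdot 165 = 167 + 1980 = 2147$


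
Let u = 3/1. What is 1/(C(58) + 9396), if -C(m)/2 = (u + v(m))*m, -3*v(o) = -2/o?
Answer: 3/27140 ≈ 0.00011054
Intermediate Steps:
v(o) = 2/(3*o) (v(o) = -(-2)/(3*o) = 2/(3*o))
u = 3 (u = 3*1 = 3)
C(m) = -2*m*(3 + 2/(3*m)) (C(m) = -2*(3 + 2/(3*m))*m = -2*m*(3 + 2/(3*m)))
1/(C(58) + 9396) = 1/((-4/3 - 6*58) + 9396) = 1/((-4/3 - 348) + 9396) = 1/(-1048/3 + 9396) = 1/(27140/3) = 3/27140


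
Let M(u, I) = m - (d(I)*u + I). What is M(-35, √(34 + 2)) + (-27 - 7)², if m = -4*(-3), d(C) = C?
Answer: 1372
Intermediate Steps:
m = 12
M(u, I) = 12 - I - I*u (M(u, I) = 12 - (I*u + I) = 12 - (I + I*u) = 12 + (-I - I*u) = 12 - I - I*u)
M(-35, √(34 + 2)) + (-27 - 7)² = (12 - √(34 + 2) - 1*√(34 + 2)*(-35)) + (-27 - 7)² = (12 - √36 - 1*√36*(-35)) + (-34)² = (12 - 1*6 - 1*6*(-35)) + 1156 = (12 - 6 + 210) + 1156 = 216 + 1156 = 1372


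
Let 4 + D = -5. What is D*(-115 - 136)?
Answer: 2259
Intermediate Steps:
D = -9 (D = -4 - 5 = -9)
D*(-115 - 136) = -9*(-115 - 136) = -9*(-251) = 2259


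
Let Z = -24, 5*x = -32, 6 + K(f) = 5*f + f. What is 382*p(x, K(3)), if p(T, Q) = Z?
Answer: -9168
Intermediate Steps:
K(f) = -6 + 6*f (K(f) = -6 + (5*f + f) = -6 + 6*f)
x = -32/5 (x = (⅕)*(-32) = -32/5 ≈ -6.4000)
p(T, Q) = -24
382*p(x, K(3)) = 382*(-24) = -9168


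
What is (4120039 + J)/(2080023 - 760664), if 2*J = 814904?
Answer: 4527491/1319359 ≈ 3.4316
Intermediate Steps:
J = 407452 (J = (½)*814904 = 407452)
(4120039 + J)/(2080023 - 760664) = (4120039 + 407452)/(2080023 - 760664) = 4527491/1319359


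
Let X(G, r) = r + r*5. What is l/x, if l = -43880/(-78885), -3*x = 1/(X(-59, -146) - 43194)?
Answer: 128919440/1753 ≈ 73542.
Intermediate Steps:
X(G, r) = 6*r (X(G, r) = r + 5*r = 6*r)
x = 1/132210 (x = -1/(3*(6*(-146) - 43194)) = -1/(3*(-876 - 43194)) = -1/3/(-44070) = -1/3*(-1/44070) = 1/132210 ≈ 7.5637e-6)
l = 8776/15777 (l = -43880*(-1/78885) = 8776/15777 ≈ 0.55625)
l/x = 8776/(15777*(1/132210)) = (8776/15777)*132210 = 128919440/1753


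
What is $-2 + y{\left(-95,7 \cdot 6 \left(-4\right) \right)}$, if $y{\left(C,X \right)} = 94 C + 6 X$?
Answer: $-9940$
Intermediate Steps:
$y{\left(C,X \right)} = 6 X + 94 C$
$-2 + y{\left(-95,7 \cdot 6 \left(-4\right) \right)} = -2 + \left(6 \cdot 7 \cdot 6 \left(-4\right) + 94 \left(-95\right)\right) = -2 - \left(8930 - 6 \cdot 42 \left(-4\right)\right) = -2 + \left(6 \left(-168\right) - 8930\right) = -2 - 9938 = -9940$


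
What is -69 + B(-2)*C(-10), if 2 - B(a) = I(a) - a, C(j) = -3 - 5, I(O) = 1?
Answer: -61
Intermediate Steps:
C(j) = -8
B(a) = 1 + a (B(a) = 2 - (1 - a) = 2 + (-1 + a) = 1 + a)
-69 + B(-2)*C(-10) = -69 + (1 - 2)*(-8) = -69 - 1*(-8) = -69 + 8 = -61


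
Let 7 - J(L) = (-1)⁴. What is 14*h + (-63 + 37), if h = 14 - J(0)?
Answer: 86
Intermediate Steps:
J(L) = 6 (J(L) = 7 - 1*(-1)⁴ = 7 - 1*1 = 7 - 1 = 6)
h = 8 (h = 14 - 1*6 = 14 - 6 = 8)
14*h + (-63 + 37) = 14*8 + (-63 + 37) = 112 - 26 = 86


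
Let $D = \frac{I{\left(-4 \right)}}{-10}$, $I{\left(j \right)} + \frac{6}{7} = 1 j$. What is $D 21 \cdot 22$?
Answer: $\frac{1122}{5} \approx 224.4$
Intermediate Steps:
$I{\left(j \right)} = - \frac{6}{7} + j$ ($I{\left(j \right)} = - \frac{6}{7} + 1 j = - \frac{6}{7} + j$)
$D = \frac{17}{35}$ ($D = \frac{- \frac{6}{7} - 4}{-10} = \left(- \frac{34}{7}\right) \left(- \frac{1}{10}\right) = \frac{17}{35} \approx 0.48571$)
$D 21 \cdot 22 = \frac{17}{35} \cdot 21 \cdot 22 = \frac{51}{5} \cdot 22 = \frac{1122}{5}$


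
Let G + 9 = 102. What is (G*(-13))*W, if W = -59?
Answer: 71331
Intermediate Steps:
G = 93 (G = -9 + 102 = 93)
(G*(-13))*W = (93*(-13))*(-59) = -1209*(-59) = 71331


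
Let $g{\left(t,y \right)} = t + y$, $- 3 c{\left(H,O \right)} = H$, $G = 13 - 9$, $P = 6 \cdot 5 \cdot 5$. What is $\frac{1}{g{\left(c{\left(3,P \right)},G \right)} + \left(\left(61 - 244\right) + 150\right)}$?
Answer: $- \frac{1}{30} \approx -0.033333$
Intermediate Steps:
$P = 150$ ($P = 30 \cdot 5 = 150$)
$G = 4$
$c{\left(H,O \right)} = - \frac{H}{3}$
$\frac{1}{g{\left(c{\left(3,P \right)},G \right)} + \left(\left(61 - 244\right) + 150\right)} = \frac{1}{\left(\left(- \frac{1}{3}\right) 3 + 4\right) + \left(\left(61 - 244\right) + 150\right)} = \frac{1}{\left(-1 + 4\right) + \left(-183 + 150\right)} = \frac{1}{3 - 33} = \frac{1}{-30} = - \frac{1}{30}$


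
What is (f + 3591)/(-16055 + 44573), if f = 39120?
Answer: 14237/9506 ≈ 1.4977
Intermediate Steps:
(f + 3591)/(-16055 + 44573) = (39120 + 3591)/(-16055 + 44573) = 42711/28518 = 42711*(1/28518) = 14237/9506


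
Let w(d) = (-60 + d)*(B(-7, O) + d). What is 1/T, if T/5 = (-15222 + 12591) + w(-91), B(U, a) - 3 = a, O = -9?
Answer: 1/60080 ≈ 1.6644e-5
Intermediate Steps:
B(U, a) = 3 + a
w(d) = (-60 + d)*(-6 + d) (w(d) = (-60 + d)*((3 - 9) + d) = (-60 + d)*(-6 + d))
T = 60080 (T = 5*((-15222 + 12591) + (360 + (-91)² - 66*(-91))) = 5*(-2631 + (360 + 8281 + 6006)) = 5*(-2631 + 14647) = 5*12016 = 60080)
1/T = 1/60080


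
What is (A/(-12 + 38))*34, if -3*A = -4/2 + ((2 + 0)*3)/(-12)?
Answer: 85/78 ≈ 1.0897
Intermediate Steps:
A = ⅚ (A = -(-4/2 + ((2 + 0)*3)/(-12))/3 = -(-4*½ + (2*3)*(-1/12))/3 = -(-2 + 6*(-1/12))/3 = -(-2 - ½)/3 = -⅓*(-5/2) = ⅚ ≈ 0.83333)
(A/(-12 + 38))*34 = (5/(6*(-12 + 38)))*34 = ((⅚)/26)*34 = ((⅚)*(1/26))*34 = (5/156)*34 = 85/78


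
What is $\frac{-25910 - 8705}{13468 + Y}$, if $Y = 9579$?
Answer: $- \frac{34615}{23047} \approx -1.5019$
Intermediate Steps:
$\frac{-25910 - 8705}{13468 + Y} = \frac{-25910 - 8705}{13468 + 9579} = - \frac{34615}{23047}$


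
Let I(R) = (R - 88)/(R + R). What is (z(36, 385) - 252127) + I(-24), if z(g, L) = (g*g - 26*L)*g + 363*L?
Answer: -1278221/3 ≈ -4.2607e+5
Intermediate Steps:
z(g, L) = 363*L + g*(g**2 - 26*L) (z(g, L) = (g**2 - 26*L)*g + 363*L = g*(g**2 - 26*L) + 363*L = 363*L + g*(g**2 - 26*L))
I(R) = (-88 + R)/(2*R) (I(R) = (-88 + R)/((2*R)) = (-88 + R)*(1/(2*R)) = (-88 + R)/(2*R))
(z(36, 385) - 252127) + I(-24) = ((36**3 + 363*385 - 26*385*36) - 252127) + (1/2)*(-88 - 24)/(-24) = ((46656 + 139755 - 360360) - 252127) + (1/2)*(-1/24)*(-112) = (-173949 - 252127) + 7/3 = -426076 + 7/3 = -1278221/3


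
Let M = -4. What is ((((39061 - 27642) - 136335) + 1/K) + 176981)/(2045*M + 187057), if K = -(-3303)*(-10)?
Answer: 1719706949/5908307310 ≈ 0.29107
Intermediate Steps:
K = -33030 (K = -367*90 = -33030)
((((39061 - 27642) - 136335) + 1/K) + 176981)/(2045*M + 187057) = ((((39061 - 27642) - 136335) + 1/(-33030)) + 176981)/(2045*(-4) + 187057) = (((11419 - 136335) - 1/33030) + 176981)/(-8180 + 187057) = ((-124916 - 1/33030) + 176981)/178877 = (-4125975481/33030 + 176981)*(1/178877) = (1719706949/33030)*(1/178877) = 1719706949/5908307310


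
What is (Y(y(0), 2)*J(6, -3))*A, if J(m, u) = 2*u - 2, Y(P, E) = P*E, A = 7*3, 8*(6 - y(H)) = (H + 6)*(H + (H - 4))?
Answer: -3024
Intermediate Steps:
y(H) = 6 - (-4 + 2*H)*(6 + H)/8 (y(H) = 6 - (H + 6)*(H + (H - 4))/8 = 6 - (6 + H)*(H + (-4 + H))/8 = 6 - (6 + H)*(-4 + 2*H)/8 = 6 - (-4 + 2*H)*(6 + H)/8)
A = 21
Y(P, E) = E*P
J(m, u) = -2 + 2*u
(Y(y(0), 2)*J(6, -3))*A = ((2*(9 - 1*0 - ¼*0²))*(-2 + 2*(-3)))*21 = ((2*(9 + 0 - ¼*0))*(-2 - 6))*21 = ((2*(9 + 0 + 0))*(-8))*21 = ((2*9)*(-8))*21 = (18*(-8))*21 = -144*21 = -3024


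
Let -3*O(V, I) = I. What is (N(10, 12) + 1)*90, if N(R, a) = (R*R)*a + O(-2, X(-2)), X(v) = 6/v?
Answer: 108180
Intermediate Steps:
O(V, I) = -I/3
N(R, a) = 1 + a*R² (N(R, a) = (R*R)*a - 2/(-2) = R²*a - 2*(-1)/2 = a*R² - ⅓*(-3) = a*R² + 1 = 1 + a*R²)
(N(10, 12) + 1)*90 = ((1 + 12*10²) + 1)*90 = ((1 + 12*100) + 1)*90 = ((1 + 1200) + 1)*90 = (1201 + 1)*90 = 1202*90 = 108180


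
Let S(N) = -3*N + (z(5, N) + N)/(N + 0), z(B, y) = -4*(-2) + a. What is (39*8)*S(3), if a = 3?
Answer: -1352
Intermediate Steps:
z(B, y) = 11 (z(B, y) = -4*(-2) + 3 = 8 + 3 = 11)
S(N) = -3*N + (11 + N)/N (S(N) = -3*N + (11 + N)/(N + 0) = -3*N + (11 + N)/N)
(39*8)*S(3) = (39*8)*(1 - 3*3 + 11/3) = 312*(1 - 9 + 11*(1/3)) = 312*(1 - 9 + 11/3) = 312*(-13/3) = -1352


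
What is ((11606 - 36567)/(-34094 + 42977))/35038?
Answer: -24961/311242554 ≈ -8.0198e-5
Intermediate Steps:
((11606 - 36567)/(-34094 + 42977))/35038 = -24961/8883*(1/35038) = -24961*1/8883*(1/35038) = -24961/8883*1/35038 = -24961/311242554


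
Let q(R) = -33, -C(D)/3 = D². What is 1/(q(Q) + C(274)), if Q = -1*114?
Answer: -1/225261 ≈ -4.4393e-6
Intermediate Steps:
C(D) = -3*D²
Q = -114
1/(q(Q) + C(274)) = 1/(-33 - 3*274²) = 1/(-33 - 3*75076) = 1/(-33 - 225228) = 1/(-225261) = -1/225261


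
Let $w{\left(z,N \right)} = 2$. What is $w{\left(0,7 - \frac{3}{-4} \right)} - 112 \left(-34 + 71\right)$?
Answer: $-4142$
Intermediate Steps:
$w{\left(0,7 - \frac{3}{-4} \right)} - 112 \left(-34 + 71\right) = 2 - 112 \left(-34 + 71\right) = 2 - 4144 = -4142$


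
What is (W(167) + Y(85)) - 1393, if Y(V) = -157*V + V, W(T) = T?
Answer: -14486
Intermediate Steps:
Y(V) = -156*V
(W(167) + Y(85)) - 1393 = (167 - 156*85) - 1393 = (167 - 13260) - 1393 = -13093 - 1393 = -14486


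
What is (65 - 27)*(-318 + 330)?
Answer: 456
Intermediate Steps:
(65 - 27)*(-318 + 330) = 38*12 = 456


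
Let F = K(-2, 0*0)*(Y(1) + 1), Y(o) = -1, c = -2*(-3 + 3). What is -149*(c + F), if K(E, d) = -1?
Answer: 0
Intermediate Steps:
c = 0 (c = -2*0 = 0)
F = 0 (F = -(-1 + 1) = -1*0 = 0)
-149*(c + F) = -149*(0 + 0) = -149*0 = 0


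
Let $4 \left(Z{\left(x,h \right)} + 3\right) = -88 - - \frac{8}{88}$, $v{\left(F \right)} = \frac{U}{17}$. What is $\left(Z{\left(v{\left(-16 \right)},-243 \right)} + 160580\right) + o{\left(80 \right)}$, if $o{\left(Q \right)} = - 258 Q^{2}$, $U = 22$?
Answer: $- \frac{65588379}{44} \approx -1.4906 \cdot 10^{6}$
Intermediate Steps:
$v{\left(F \right)} = \frac{22}{17}$
$Z{\left(x,h \right)} = - \frac{1099}{44}$ ($Z{\left(x,h \right)} = -3 + \frac{-88 - - \frac{8}{88}}{4} = -3 + \frac{-88 - \left(-8\right) \frac{1}{88}}{4} = -3 + \frac{-88 - - \frac{1}{11}}{4} = -3 + \frac{-88 + \frac{1}{11}}{4} = -3 + \frac{1}{4} \left(- \frac{967}{11}\right) = -3 - \frac{967}{44} = - \frac{1099}{44}$)
$\left(Z{\left(v{\left(-16 \right)},-243 \right)} + 160580\right) + o{\left(80 \right)} = \left(- \frac{1099}{44} + 160580\right) - 258 \cdot 80^{2} = \frac{7064421}{44} - 1651200 = - \frac{65588379}{44}$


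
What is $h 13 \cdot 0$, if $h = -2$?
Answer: $0$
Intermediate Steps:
$h 13 \cdot 0 = \left(-2\right) 13 \cdot 0 = \left(-26\right) 0 = 0$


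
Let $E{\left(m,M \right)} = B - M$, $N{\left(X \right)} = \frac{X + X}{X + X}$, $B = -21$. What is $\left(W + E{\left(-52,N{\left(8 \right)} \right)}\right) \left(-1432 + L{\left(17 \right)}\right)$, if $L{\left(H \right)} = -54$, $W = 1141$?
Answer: $-1662834$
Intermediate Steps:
$N{\left(X \right)} = 1$ ($N{\left(X \right)} = \frac{2 X}{2 X} = 2 X \frac{1}{2 X} = 1$)
$E{\left(m,M \right)} = -21 - M$
$\left(W + E{\left(-52,N{\left(8 \right)} \right)}\right) \left(-1432 + L{\left(17 \right)}\right) = \left(1141 - 22\right) \left(-1432 - 54\right) = \left(1141 - 22\right) \left(-1486\right) = 1119 \left(-1486\right) = -1662834$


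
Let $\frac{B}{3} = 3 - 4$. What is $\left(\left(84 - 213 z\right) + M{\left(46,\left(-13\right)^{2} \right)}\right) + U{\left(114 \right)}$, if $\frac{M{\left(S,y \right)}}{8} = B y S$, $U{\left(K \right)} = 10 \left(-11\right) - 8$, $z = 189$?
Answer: $-226867$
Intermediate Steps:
$U{\left(K \right)} = -118$ ($U{\left(K \right)} = -110 - 8 = -118$)
$B = -3$ ($B = 3 \left(3 - 4\right) = 3 \left(-1\right) = -3$)
$M{\left(S,y \right)} = - 24 S y$ ($M{\left(S,y \right)} = 8 - 3 y S = 8 \left(- 3 S y\right) = - 24 S y$)
$\left(\left(84 - 213 z\right) + M{\left(46,\left(-13\right)^{2} \right)}\right) + U{\left(114 \right)} = \left(\left(84 - 40257\right) - 1104 \left(-13\right)^{2}\right) - 118 = \left(\left(84 - 40257\right) - 1104 \cdot 169\right) - 118 = \left(-40173 - 186576\right) - 118 = -226749 - 118 = -226867$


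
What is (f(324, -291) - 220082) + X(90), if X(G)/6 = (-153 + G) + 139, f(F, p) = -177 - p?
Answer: -219512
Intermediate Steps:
X(G) = -84 + 6*G (X(G) = 6*((-153 + G) + 139) = 6*(-14 + G) = -84 + 6*G)
(f(324, -291) - 220082) + X(90) = ((-177 - 1*(-291)) - 220082) + (-84 + 6*90) = ((-177 + 291) - 220082) + (-84 + 540) = (114 - 220082) + 456 = -219968 + 456 = -219512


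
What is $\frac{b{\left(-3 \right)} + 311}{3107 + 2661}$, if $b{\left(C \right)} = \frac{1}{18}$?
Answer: $\frac{5599}{103824} \approx 0.053928$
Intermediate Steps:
$b{\left(C \right)} = \frac{1}{18}$
$\frac{b{\left(-3 \right)} + 311}{3107 + 2661} = \frac{\frac{1}{18} + 311}{3107 + 2661} = \frac{5599}{18 \cdot 5768} = \frac{5599}{18} \cdot \frac{1}{5768} = \frac{5599}{103824}$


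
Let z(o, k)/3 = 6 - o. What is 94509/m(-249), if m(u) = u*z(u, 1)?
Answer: -10501/21165 ≈ -0.49615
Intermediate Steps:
z(o, k) = 18 - 3*o (z(o, k) = 3*(6 - o) = 18 - 3*o)
m(u) = u*(18 - 3*u)
94509/m(-249) = 94509/((3*(-249)*(6 - 1*(-249)))) = 94509/((3*(-249)*(6 + 249))) = 94509/((3*(-249)*255)) = 94509/(-190485) = 94509*(-1/190485) = -10501/21165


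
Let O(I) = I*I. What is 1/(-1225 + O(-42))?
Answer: 1/539 ≈ 0.0018553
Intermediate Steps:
O(I) = I²
1/(-1225 + O(-42)) = 1/(-1225 + (-42)²) = 1/(-1225 + 1764) = 1/539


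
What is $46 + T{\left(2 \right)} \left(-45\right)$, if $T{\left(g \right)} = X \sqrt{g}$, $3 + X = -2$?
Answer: $46 + 225 \sqrt{2} \approx 364.2$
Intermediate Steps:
$X = -5$ ($X = -3 - 2 = -5$)
$T{\left(g \right)} = - 5 \sqrt{g}$
$46 + T{\left(2 \right)} \left(-45\right) = 46 + - 5 \sqrt{2} \left(-45\right) = 46 + 225 \sqrt{2}$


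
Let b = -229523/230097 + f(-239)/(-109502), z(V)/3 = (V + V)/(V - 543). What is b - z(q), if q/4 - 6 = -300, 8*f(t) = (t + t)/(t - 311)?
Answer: -7717027774905479/1512484789688400 ≈ -5.1022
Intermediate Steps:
f(t) = t/(4*(-311 + t)) (f(t) = ((t + t)/(t - 311))/8 = ((2*t)/(-311 + t))/8 = (2*t/(-311 + t))/8 = t/(4*(-311 + t)))
q = -1176 (q = 24 + 4*(-300) = 24 - 1200 = -1176)
z(V) = 6*V/(-543 + V) (z(V) = 3*((V + V)/(V - 543)) = 3*((2*V)/(-543 + V)) = 3*(2*V/(-543 + V)) = 6*V/(-543 + V))
b = -7899022227769/7918768532400 (b = -229523/230097 + ((¼)*(-239)/(-311 - 239))/(-109502) = -229523*1/230097 + ((¼)*(-239)/(-550))*(-1/109502) = -32789/32871 + ((¼)*(-239)*(-1/550))*(-1/109502) = -32789/32871 + (239/2200)*(-1/109502) = -32789/32871 - 239/240904400 = -7899022227769/7918768532400 ≈ -0.99751)
b - z(q) = -7899022227769/7918768532400 - 6*(-1176)/(-543 - 1176) = -7899022227769/7918768532400 - 6*(-1176)/(-1719) = -7899022227769/7918768532400 - 6*(-1176)*(-1)/1719 = -7899022227769/7918768532400 - 1*784/191 = -7899022227769/7918768532400 - 784/191 = -7717027774905479/1512484789688400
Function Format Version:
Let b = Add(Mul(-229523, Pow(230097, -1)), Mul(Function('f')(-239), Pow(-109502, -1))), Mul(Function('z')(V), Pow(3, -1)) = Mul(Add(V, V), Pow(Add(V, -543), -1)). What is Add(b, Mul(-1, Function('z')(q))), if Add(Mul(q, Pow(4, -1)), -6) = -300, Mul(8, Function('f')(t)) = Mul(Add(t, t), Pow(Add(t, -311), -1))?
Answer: Rational(-7717027774905479, 1512484789688400) ≈ -5.1022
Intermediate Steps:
Function('f')(t) = Mul(Rational(1, 4), t, Pow(Add(-311, t), -1)) (Function('f')(t) = Mul(Rational(1, 8), Mul(Add(t, t), Pow(Add(t, -311), -1))) = Mul(Rational(1, 8), Mul(Mul(2, t), Pow(Add(-311, t), -1))) = Mul(Rational(1, 8), Mul(2, t, Pow(Add(-311, t), -1))) = Mul(Rational(1, 4), t, Pow(Add(-311, t), -1)))
q = -1176 (q = Add(24, Mul(4, -300)) = Add(24, -1200) = -1176)
Function('z')(V) = Mul(6, V, Pow(Add(-543, V), -1)) (Function('z')(V) = Mul(3, Mul(Add(V, V), Pow(Add(V, -543), -1))) = Mul(3, Mul(Mul(2, V), Pow(Add(-543, V), -1))) = Mul(3, Mul(2, V, Pow(Add(-543, V), -1))) = Mul(6, V, Pow(Add(-543, V), -1)))
b = Rational(-7899022227769, 7918768532400) (b = Add(Mul(-229523, Pow(230097, -1)), Mul(Mul(Rational(1, 4), -239, Pow(Add(-311, -239), -1)), Pow(-109502, -1))) = Add(Mul(-229523, Rational(1, 230097)), Mul(Mul(Rational(1, 4), -239, Pow(-550, -1)), Rational(-1, 109502))) = Add(Rational(-32789, 32871), Mul(Mul(Rational(1, 4), -239, Rational(-1, 550)), Rational(-1, 109502))) = Add(Rational(-32789, 32871), Mul(Rational(239, 2200), Rational(-1, 109502))) = Add(Rational(-32789, 32871), Rational(-239, 240904400)) = Rational(-7899022227769, 7918768532400) ≈ -0.99751)
Add(b, Mul(-1, Function('z')(q))) = Add(Rational(-7899022227769, 7918768532400), Mul(-1, Mul(6, -1176, Pow(Add(-543, -1176), -1)))) = Add(Rational(-7899022227769, 7918768532400), Mul(-1, Mul(6, -1176, Pow(-1719, -1)))) = Add(Rational(-7899022227769, 7918768532400), Mul(-1, Mul(6, -1176, Rational(-1, 1719)))) = Add(Rational(-7899022227769, 7918768532400), Mul(-1, Rational(784, 191))) = Add(Rational(-7899022227769, 7918768532400), Rational(-784, 191)) = Rational(-7717027774905479, 1512484789688400)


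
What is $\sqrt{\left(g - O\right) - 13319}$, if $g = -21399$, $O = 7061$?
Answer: $i \sqrt{41779} \approx 204.4 i$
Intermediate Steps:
$\sqrt{\left(g - O\right) - 13319} = \sqrt{\left(-21399 - 7061\right) - 13319} = \sqrt{-28460 - 13319} = \sqrt{-41779} = i \sqrt{41779}$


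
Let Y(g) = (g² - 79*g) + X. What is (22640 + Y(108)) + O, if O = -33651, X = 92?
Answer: -7787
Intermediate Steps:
Y(g) = 92 + g² - 79*g (Y(g) = (g² - 79*g) + 92 = 92 + g² - 79*g)
(22640 + Y(108)) + O = (22640 + (92 + 108² - 79*108)) - 33651 = (22640 + (92 + 11664 - 8532)) - 33651 = (22640 + 3224) - 33651 = 25864 - 33651 = -7787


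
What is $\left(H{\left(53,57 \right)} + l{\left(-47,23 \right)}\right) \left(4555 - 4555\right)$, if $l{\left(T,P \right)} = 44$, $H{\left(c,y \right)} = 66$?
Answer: $0$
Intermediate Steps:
$\left(H{\left(53,57 \right)} + l{\left(-47,23 \right)}\right) \left(4555 - 4555\right) = \left(66 + 44\right) \left(4555 - 4555\right) = 110 \cdot 0 = 0$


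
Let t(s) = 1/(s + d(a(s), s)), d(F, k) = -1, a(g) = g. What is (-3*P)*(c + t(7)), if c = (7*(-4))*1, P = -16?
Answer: -1336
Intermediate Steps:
t(s) = 1/(-1 + s) (t(s) = 1/(s - 1) = 1/(-1 + s))
c = -28 (c = -28*1 = -28)
(-3*P)*(c + t(7)) = (-3*(-16))*(-28 + 1/(-1 + 7)) = 48*(-28 + 1/6) = 48*(-28 + ⅙) = 48*(-167/6) = -1336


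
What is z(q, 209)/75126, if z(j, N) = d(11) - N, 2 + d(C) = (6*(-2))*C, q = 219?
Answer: -343/75126 ≈ -0.0045657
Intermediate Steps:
d(C) = -2 - 12*C (d(C) = -2 + (6*(-2))*C = -2 - 12*C)
z(j, N) = -134 - N (z(j, N) = (-2 - 12*11) - N = (-2 - 132) - N = -134 - N)
z(q, 209)/75126 = (-134 - 1*209)/75126 = (-134 - 209)*(1/75126) = -343*1/75126 = -343/75126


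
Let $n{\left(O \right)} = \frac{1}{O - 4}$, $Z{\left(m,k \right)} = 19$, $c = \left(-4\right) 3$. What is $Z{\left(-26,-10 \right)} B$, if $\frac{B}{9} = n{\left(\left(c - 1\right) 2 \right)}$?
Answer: $- \frac{57}{10} \approx -5.7$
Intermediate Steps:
$c = -12$
$n{\left(O \right)} = \frac{1}{-4 + O}$
$B = - \frac{3}{10}$ ($B = \frac{9}{-4 + \left(-12 - 1\right) 2} = \frac{9}{-4 - 26} = \frac{9}{-30} = 9 \left(- \frac{1}{30}\right) = - \frac{3}{10} \approx -0.3$)
$Z{\left(-26,-10 \right)} B = 19 \left(- \frac{3}{10}\right) = - \frac{57}{10}$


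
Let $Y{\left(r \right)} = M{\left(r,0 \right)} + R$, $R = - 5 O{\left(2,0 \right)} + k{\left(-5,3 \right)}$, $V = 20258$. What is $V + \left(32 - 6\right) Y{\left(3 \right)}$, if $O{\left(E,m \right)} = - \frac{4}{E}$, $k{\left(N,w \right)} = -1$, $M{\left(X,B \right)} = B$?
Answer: $20492$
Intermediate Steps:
$R = 9$ ($R = - 5 \left(- \frac{4}{2}\right) - 1 = - 5 \left(\left(-4\right) \frac{1}{2}\right) - 1 = \left(-5\right) \left(-2\right) - 1 = 10 - 1 = 9$)
$Y{\left(r \right)} = 9$ ($Y{\left(r \right)} = 0 + 9 = 9$)
$V + \left(32 - 6\right) Y{\left(3 \right)} = 20258 + \left(32 - 6\right) 9 = 20258 + 26 \cdot 9 = 20258 + 234 = 20492$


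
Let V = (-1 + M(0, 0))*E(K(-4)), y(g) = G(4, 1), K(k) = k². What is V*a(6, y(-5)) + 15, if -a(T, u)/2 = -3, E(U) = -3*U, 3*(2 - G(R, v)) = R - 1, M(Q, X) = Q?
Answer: 303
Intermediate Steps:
G(R, v) = 7/3 - R/3 (G(R, v) = 2 - (R - 1)/3 = 2 - (-1 + R)/3 = 2 + (⅓ - R/3) = 7/3 - R/3)
y(g) = 1 (y(g) = 7/3 - ⅓*4 = 7/3 - 4/3 = 1)
a(T, u) = 6 (a(T, u) = -2*(-3) = 6)
V = 48 (V = (-1 + 0)*(-3*(-4)²) = -(-3)*16 = -1*(-48) = 48)
V*a(6, y(-5)) + 15 = 48*6 + 15 = 288 + 15 = 303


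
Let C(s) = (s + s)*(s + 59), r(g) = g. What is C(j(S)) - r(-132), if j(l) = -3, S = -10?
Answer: -204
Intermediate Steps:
C(s) = 2*s*(59 + s) (C(s) = (2*s)*(59 + s) = 2*s*(59 + s))
C(j(S)) - r(-132) = 2*(-3)*(59 - 3) - 1*(-132) = 2*(-3)*56 + 132 = -336 + 132 = -204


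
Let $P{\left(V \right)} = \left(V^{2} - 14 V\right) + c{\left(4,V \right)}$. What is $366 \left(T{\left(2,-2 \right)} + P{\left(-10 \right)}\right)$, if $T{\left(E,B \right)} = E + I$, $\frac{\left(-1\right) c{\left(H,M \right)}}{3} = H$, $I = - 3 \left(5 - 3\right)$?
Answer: $81984$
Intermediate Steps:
$I = -6$ ($I = \left(-3\right) 2 = -6$)
$c{\left(H,M \right)} = - 3 H$
$T{\left(E,B \right)} = -6 + E$ ($T{\left(E,B \right)} = E - 6 = -6 + E$)
$P{\left(V \right)} = -12 + V^{2} - 14 V$ ($P{\left(V \right)} = \left(V^{2} - 14 V\right) - 12 = -12 + V^{2} - 14 V$)
$366 \left(T{\left(2,-2 \right)} + P{\left(-10 \right)}\right) = 366 \left(\left(-6 + 2\right) - \left(-128 - 100\right)\right) = 366 \left(-4 + \left(-12 + 100 + 140\right)\right) = 366 \left(-4 + 228\right) = 366 \cdot 224 = 81984$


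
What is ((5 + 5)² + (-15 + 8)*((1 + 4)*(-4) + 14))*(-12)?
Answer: -1704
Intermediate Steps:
((5 + 5)² + (-15 + 8)*((1 + 4)*(-4) + 14))*(-12) = (10² - 7*(5*(-4) + 14))*(-12) = (100 - 7*(-20 + 14))*(-12) = (100 - 7*(-6))*(-12) = (100 + 42)*(-12) = 142*(-12) = -1704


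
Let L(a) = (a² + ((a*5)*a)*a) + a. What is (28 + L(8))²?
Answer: 7075600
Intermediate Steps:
L(a) = a + a² + 5*a³ (L(a) = (a² + ((5*a)*a)*a) + a = (a² + (5*a²)*a) + a = (a² + 5*a³) + a = a + a² + 5*a³)
(28 + L(8))² = (28 + 8*(1 + 8 + 5*8²))² = (28 + 8*(1 + 8 + 5*64))² = (28 + 8*(1 + 8 + 320))² = (28 + 8*329)² = (28 + 2632)² = 2660² = 7075600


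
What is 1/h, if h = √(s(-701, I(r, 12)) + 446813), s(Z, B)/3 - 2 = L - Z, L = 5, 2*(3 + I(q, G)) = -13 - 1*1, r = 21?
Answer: √448937/448937 ≈ 0.0014925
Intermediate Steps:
I(q, G) = -10 (I(q, G) = -3 + (-13 - 1*1)/2 = -3 + (-13 - 1)/2 = -3 + (½)*(-14) = -3 - 7 = -10)
s(Z, B) = 21 - 3*Z (s(Z, B) = 6 + 3*(5 - Z) = 6 + (15 - 3*Z) = 21 - 3*Z)
h = √448937 (h = √((21 - 3*(-701)) + 446813) = √((21 + 2103) + 446813) = √(2124 + 446813) = √448937 ≈ 670.03)
1/h = 1/(√448937) = √448937/448937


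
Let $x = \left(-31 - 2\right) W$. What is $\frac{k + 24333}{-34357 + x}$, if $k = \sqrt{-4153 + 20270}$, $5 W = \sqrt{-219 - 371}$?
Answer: $- \frac{4180044405}{5902145747} - \frac{171785 \sqrt{16117}}{5902145747} + \frac{33 i \sqrt{9509030}}{5902145747} + \frac{802989 i \sqrt{590}}{5902145747} \approx -0.71192 + 0.0033219 i$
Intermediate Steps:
$W = \frac{i \sqrt{590}}{5}$ ($W = \frac{\sqrt{-219 - 371}}{5} = \frac{\sqrt{-590}}{5} = \frac{i \sqrt{590}}{5} \approx 4.858 i$)
$k = \sqrt{16117} \approx 126.95$
$x = - \frac{33 i \sqrt{590}}{5}$ ($x = \left(-31 - 2\right) \frac{i \sqrt{590}}{5} = - 33 \frac{i \sqrt{590}}{5} = - \frac{33 i \sqrt{590}}{5} \approx - 160.31 i$)
$\frac{k + 24333}{-34357 + x} = \frac{\sqrt{16117} + 24333}{-34357 - \frac{33 i \sqrt{590}}{5}} = \frac{24333 + \sqrt{16117}}{-34357 - \frac{33 i \sqrt{590}}{5}}$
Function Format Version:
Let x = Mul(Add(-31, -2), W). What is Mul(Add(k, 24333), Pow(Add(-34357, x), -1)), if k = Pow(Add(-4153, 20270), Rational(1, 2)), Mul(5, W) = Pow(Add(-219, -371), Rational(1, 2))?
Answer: Add(Rational(-4180044405, 5902145747), Mul(Rational(-171785, 5902145747), Pow(16117, Rational(1, 2))), Mul(Rational(33, 5902145747), I, Pow(9509030, Rational(1, 2))), Mul(Rational(802989, 5902145747), I, Pow(590, Rational(1, 2)))) ≈ Add(-0.71192, Mul(0.0033219, I))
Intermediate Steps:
W = Mul(Rational(1, 5), I, Pow(590, Rational(1, 2))) (W = Mul(Rational(1, 5), Pow(Add(-219, -371), Rational(1, 2))) = Mul(Rational(1, 5), Pow(-590, Rational(1, 2))) = Mul(Rational(1, 5), Mul(I, Pow(590, Rational(1, 2)))) = Mul(Rational(1, 5), I, Pow(590, Rational(1, 2))) ≈ Mul(4.8580, I))
k = Pow(16117, Rational(1, 2)) ≈ 126.95
x = Mul(Rational(-33, 5), I, Pow(590, Rational(1, 2))) (x = Mul(Add(-31, -2), Mul(Rational(1, 5), I, Pow(590, Rational(1, 2)))) = Mul(-33, Mul(Rational(1, 5), I, Pow(590, Rational(1, 2)))) = Mul(Rational(-33, 5), I, Pow(590, Rational(1, 2))) ≈ Mul(-160.31, I))
Mul(Add(k, 24333), Pow(Add(-34357, x), -1)) = Mul(Add(Pow(16117, Rational(1, 2)), 24333), Pow(Add(-34357, Mul(Rational(-33, 5), I, Pow(590, Rational(1, 2)))), -1)) = Mul(Add(24333, Pow(16117, Rational(1, 2))), Pow(Add(-34357, Mul(Rational(-33, 5), I, Pow(590, Rational(1, 2)))), -1)) = Mul(Pow(Add(-34357, Mul(Rational(-33, 5), I, Pow(590, Rational(1, 2)))), -1), Add(24333, Pow(16117, Rational(1, 2))))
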